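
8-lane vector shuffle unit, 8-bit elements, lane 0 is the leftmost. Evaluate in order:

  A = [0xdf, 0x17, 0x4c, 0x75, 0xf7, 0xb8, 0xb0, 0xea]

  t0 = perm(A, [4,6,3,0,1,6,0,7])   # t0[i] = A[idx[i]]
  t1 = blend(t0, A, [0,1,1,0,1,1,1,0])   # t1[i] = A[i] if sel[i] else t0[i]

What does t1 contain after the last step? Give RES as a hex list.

RES = [ 0xf7  0x17  0x4c  0xdf  0xf7  0xb8  0xb0  0xea ]

→ t0 |f7|b0|75|df|17|b0|df|ea|
→ t1 |f7|17|4c|df|f7|b8|b0|ea|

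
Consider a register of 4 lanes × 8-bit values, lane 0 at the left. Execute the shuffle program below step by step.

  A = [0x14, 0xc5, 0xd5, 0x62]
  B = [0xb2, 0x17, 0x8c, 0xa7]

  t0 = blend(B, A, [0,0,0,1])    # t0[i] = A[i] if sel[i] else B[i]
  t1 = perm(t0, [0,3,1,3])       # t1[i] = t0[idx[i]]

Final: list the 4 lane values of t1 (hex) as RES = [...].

RES = [0xb2, 0x62, 0x17, 0x62]

→ t0 |b2|17|8c|62|
→ t1 |b2|62|17|62|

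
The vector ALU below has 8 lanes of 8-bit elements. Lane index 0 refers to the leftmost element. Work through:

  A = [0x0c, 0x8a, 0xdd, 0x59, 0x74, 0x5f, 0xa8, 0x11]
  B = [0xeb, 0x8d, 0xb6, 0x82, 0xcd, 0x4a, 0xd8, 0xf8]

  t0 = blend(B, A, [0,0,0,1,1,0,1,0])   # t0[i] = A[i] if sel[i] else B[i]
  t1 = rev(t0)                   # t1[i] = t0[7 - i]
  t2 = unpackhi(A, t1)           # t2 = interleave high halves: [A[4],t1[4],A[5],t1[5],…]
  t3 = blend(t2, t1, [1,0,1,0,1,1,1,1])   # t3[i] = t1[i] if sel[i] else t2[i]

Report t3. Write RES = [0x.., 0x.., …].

t0 = [0xeb, 0x8d, 0xb6, 0x59, 0x74, 0x4a, 0xa8, 0xf8]
t1 = [0xf8, 0xa8, 0x4a, 0x74, 0x59, 0xb6, 0x8d, 0xeb]
t2 = [0x74, 0x59, 0x5f, 0xb6, 0xa8, 0x8d, 0x11, 0xeb]
t3 = [0xf8, 0x59, 0x4a, 0xb6, 0x59, 0xb6, 0x8d, 0xeb]

RES = [0xf8, 0x59, 0x4a, 0xb6, 0x59, 0xb6, 0x8d, 0xeb]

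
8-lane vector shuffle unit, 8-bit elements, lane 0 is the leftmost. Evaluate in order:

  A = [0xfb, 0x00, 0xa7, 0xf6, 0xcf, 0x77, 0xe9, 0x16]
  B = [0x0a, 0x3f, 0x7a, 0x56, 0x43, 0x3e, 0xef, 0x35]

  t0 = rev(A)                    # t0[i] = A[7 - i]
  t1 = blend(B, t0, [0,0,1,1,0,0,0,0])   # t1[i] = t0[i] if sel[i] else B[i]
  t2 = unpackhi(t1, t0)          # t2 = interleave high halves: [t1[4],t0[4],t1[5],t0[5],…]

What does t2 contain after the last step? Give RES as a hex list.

  t0: 16 e9 77 cf f6 a7 00 fb
  t1: 0a 3f 77 cf 43 3e ef 35
  t2: 43 f6 3e a7 ef 00 35 fb

RES = [ 0x43  0xf6  0x3e  0xa7  0xef  0x00  0x35  0xfb ]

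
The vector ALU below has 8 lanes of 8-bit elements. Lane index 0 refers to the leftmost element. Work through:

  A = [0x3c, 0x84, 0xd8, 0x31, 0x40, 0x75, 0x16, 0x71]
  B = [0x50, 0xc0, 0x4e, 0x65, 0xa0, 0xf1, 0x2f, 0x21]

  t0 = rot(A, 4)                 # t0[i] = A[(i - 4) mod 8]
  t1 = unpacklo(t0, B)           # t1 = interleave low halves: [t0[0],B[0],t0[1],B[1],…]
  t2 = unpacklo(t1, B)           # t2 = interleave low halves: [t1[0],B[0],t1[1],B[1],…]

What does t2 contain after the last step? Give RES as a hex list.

  t0: 40 75 16 71 3c 84 d8 31
  t1: 40 50 75 c0 16 4e 71 65
  t2: 40 50 50 c0 75 4e c0 65

RES = [ 0x40  0x50  0x50  0xc0  0x75  0x4e  0xc0  0x65 ]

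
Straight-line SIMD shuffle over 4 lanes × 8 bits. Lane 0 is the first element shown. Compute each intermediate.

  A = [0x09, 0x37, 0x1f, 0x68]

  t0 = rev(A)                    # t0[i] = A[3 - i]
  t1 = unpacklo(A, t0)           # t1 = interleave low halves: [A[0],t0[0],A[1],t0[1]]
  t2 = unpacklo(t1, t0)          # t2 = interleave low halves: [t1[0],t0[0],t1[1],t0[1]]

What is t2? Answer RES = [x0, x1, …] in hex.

RES = [0x09, 0x68, 0x68, 0x1f]

→ t0 |68|1f|37|09|
→ t1 |09|68|37|1f|
→ t2 |09|68|68|1f|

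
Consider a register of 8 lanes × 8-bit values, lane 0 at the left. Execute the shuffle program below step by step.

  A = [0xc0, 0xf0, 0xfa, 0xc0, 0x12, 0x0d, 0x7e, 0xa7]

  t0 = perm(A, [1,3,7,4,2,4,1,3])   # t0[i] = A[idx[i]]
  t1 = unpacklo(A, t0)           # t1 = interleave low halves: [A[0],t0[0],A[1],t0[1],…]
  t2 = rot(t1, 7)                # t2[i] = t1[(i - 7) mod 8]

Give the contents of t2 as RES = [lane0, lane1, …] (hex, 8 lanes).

RES = [ 0xf0  0xf0  0xc0  0xfa  0xa7  0xc0  0x12  0xc0 ]

t0 = [0xf0, 0xc0, 0xa7, 0x12, 0xfa, 0x12, 0xf0, 0xc0]
t1 = [0xc0, 0xf0, 0xf0, 0xc0, 0xfa, 0xa7, 0xc0, 0x12]
t2 = [0xf0, 0xf0, 0xc0, 0xfa, 0xa7, 0xc0, 0x12, 0xc0]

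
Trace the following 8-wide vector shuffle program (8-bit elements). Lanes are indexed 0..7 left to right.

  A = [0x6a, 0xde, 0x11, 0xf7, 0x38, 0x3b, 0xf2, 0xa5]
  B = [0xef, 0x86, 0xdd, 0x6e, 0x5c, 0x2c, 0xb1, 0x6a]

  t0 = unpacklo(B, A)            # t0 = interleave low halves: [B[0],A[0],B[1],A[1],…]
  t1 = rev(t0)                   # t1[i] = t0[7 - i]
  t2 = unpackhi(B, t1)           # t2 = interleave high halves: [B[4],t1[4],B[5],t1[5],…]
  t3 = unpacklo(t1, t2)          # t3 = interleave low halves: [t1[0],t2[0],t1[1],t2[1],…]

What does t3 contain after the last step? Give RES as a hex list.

t0 = [0xef, 0x6a, 0x86, 0xde, 0xdd, 0x11, 0x6e, 0xf7]
t1 = [0xf7, 0x6e, 0x11, 0xdd, 0xde, 0x86, 0x6a, 0xef]
t2 = [0x5c, 0xde, 0x2c, 0x86, 0xb1, 0x6a, 0x6a, 0xef]
t3 = [0xf7, 0x5c, 0x6e, 0xde, 0x11, 0x2c, 0xdd, 0x86]

RES = [0xf7, 0x5c, 0x6e, 0xde, 0x11, 0x2c, 0xdd, 0x86]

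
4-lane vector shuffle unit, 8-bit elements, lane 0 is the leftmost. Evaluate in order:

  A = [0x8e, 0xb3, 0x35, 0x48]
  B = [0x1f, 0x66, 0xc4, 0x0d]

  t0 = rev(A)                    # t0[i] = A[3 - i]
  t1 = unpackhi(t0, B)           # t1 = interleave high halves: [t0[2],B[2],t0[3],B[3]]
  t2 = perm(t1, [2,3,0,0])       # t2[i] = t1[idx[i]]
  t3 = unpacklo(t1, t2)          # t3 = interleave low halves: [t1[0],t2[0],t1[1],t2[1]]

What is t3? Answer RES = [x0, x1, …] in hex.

RES = [0xb3, 0x8e, 0xc4, 0x0d]

→ t0 |48|35|b3|8e|
→ t1 |b3|c4|8e|0d|
→ t2 |8e|0d|b3|b3|
→ t3 |b3|8e|c4|0d|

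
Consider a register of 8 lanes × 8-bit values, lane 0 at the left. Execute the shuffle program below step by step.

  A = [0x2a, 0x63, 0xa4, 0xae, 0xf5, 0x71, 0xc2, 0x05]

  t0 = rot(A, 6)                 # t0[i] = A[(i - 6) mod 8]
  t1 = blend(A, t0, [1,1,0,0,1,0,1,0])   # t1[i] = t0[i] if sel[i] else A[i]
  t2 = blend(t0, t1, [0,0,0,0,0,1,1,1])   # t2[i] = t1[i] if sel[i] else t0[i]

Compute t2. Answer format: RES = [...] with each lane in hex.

RES = [0xa4, 0xae, 0xf5, 0x71, 0xc2, 0x71, 0x2a, 0x05]

  t0: a4 ae f5 71 c2 05 2a 63
  t1: a4 ae a4 ae c2 71 2a 05
  t2: a4 ae f5 71 c2 71 2a 05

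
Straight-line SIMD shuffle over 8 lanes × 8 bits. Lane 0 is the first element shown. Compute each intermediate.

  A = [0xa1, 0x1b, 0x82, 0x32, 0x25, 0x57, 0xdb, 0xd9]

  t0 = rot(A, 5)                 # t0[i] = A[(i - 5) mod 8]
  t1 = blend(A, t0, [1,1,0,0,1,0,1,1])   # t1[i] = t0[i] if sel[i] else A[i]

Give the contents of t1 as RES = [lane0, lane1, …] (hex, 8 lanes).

RES = [ 0x32  0x25  0x82  0x32  0xd9  0x57  0x1b  0x82 ]

  t0: 32 25 57 db d9 a1 1b 82
  t1: 32 25 82 32 d9 57 1b 82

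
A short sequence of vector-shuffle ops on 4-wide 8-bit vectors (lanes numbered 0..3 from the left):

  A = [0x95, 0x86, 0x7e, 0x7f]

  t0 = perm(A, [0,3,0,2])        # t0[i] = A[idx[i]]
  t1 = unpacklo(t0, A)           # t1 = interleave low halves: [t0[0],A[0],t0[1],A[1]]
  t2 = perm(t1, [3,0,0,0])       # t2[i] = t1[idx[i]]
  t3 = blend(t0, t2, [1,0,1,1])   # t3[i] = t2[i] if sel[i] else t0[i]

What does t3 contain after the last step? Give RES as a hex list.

  t0: 95 7f 95 7e
  t1: 95 95 7f 86
  t2: 86 95 95 95
  t3: 86 7f 95 95

RES = [0x86, 0x7f, 0x95, 0x95]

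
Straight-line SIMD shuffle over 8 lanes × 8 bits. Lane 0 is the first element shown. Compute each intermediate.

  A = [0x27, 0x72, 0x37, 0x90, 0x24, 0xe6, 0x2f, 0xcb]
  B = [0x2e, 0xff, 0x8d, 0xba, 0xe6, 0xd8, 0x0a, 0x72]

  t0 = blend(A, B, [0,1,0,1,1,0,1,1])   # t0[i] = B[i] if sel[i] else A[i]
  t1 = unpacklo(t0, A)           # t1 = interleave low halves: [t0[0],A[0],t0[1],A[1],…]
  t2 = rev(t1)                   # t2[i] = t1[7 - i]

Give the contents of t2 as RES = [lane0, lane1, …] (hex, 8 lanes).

RES = [0x90, 0xba, 0x37, 0x37, 0x72, 0xff, 0x27, 0x27]

t0 = [0x27, 0xff, 0x37, 0xba, 0xe6, 0xe6, 0x0a, 0x72]
t1 = [0x27, 0x27, 0xff, 0x72, 0x37, 0x37, 0xba, 0x90]
t2 = [0x90, 0xba, 0x37, 0x37, 0x72, 0xff, 0x27, 0x27]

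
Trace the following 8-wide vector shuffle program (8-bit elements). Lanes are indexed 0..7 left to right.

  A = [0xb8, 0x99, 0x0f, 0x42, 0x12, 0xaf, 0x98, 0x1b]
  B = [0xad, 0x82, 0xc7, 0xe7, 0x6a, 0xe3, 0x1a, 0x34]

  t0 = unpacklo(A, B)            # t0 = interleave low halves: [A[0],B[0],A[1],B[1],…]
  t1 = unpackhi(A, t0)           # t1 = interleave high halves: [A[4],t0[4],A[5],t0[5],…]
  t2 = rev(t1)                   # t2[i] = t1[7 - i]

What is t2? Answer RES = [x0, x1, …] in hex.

RES = [ 0xe7  0x1b  0x42  0x98  0xc7  0xaf  0x0f  0x12 ]

t0 = [0xb8, 0xad, 0x99, 0x82, 0x0f, 0xc7, 0x42, 0xe7]
t1 = [0x12, 0x0f, 0xaf, 0xc7, 0x98, 0x42, 0x1b, 0xe7]
t2 = [0xe7, 0x1b, 0x42, 0x98, 0xc7, 0xaf, 0x0f, 0x12]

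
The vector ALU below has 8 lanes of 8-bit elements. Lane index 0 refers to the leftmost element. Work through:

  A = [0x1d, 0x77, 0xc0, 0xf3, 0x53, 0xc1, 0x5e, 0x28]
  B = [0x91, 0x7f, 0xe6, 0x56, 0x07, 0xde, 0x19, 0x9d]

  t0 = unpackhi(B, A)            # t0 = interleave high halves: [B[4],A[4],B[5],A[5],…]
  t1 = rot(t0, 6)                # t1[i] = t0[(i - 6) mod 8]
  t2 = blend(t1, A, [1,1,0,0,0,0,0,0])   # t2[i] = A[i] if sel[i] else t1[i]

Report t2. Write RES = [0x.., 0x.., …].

→ t0 |07|53|de|c1|19|5e|9d|28|
→ t1 |de|c1|19|5e|9d|28|07|53|
→ t2 |1d|77|19|5e|9d|28|07|53|

RES = [0x1d, 0x77, 0x19, 0x5e, 0x9d, 0x28, 0x07, 0x53]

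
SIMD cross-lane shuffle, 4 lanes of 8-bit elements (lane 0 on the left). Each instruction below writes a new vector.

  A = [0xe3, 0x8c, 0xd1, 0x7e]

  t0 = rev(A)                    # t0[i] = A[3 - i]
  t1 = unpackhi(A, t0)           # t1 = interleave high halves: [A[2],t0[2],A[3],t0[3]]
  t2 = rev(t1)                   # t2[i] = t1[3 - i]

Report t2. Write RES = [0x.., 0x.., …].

RES = [ 0xe3  0x7e  0x8c  0xd1 ]

  t0: 7e d1 8c e3
  t1: d1 8c 7e e3
  t2: e3 7e 8c d1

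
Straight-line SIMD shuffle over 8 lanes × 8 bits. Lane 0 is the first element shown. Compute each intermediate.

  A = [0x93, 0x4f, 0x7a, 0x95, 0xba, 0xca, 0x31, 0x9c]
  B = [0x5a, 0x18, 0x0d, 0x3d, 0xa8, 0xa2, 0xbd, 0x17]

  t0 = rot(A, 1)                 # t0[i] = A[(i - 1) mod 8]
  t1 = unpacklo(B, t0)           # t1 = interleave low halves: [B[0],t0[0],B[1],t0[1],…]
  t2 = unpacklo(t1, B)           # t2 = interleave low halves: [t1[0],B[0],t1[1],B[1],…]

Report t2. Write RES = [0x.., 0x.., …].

RES = [ 0x5a  0x5a  0x9c  0x18  0x18  0x0d  0x93  0x3d ]

t0 = [0x9c, 0x93, 0x4f, 0x7a, 0x95, 0xba, 0xca, 0x31]
t1 = [0x5a, 0x9c, 0x18, 0x93, 0x0d, 0x4f, 0x3d, 0x7a]
t2 = [0x5a, 0x5a, 0x9c, 0x18, 0x18, 0x0d, 0x93, 0x3d]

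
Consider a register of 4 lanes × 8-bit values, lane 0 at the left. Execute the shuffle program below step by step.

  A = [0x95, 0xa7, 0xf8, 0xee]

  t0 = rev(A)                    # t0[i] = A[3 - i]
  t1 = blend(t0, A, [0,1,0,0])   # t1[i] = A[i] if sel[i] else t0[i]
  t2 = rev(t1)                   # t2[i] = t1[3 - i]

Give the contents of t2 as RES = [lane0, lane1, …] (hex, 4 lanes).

t0 = [0xee, 0xf8, 0xa7, 0x95]
t1 = [0xee, 0xa7, 0xa7, 0x95]
t2 = [0x95, 0xa7, 0xa7, 0xee]

RES = [0x95, 0xa7, 0xa7, 0xee]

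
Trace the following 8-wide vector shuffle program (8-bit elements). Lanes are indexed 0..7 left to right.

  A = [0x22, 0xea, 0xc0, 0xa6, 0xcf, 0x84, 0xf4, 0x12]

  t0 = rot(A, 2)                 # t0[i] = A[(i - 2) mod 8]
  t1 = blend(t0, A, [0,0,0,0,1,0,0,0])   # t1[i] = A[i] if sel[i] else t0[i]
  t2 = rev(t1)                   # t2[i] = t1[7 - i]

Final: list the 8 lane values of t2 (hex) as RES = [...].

t0 = [0xf4, 0x12, 0x22, 0xea, 0xc0, 0xa6, 0xcf, 0x84]
t1 = [0xf4, 0x12, 0x22, 0xea, 0xcf, 0xa6, 0xcf, 0x84]
t2 = [0x84, 0xcf, 0xa6, 0xcf, 0xea, 0x22, 0x12, 0xf4]

RES = [ 0x84  0xcf  0xa6  0xcf  0xea  0x22  0x12  0xf4 ]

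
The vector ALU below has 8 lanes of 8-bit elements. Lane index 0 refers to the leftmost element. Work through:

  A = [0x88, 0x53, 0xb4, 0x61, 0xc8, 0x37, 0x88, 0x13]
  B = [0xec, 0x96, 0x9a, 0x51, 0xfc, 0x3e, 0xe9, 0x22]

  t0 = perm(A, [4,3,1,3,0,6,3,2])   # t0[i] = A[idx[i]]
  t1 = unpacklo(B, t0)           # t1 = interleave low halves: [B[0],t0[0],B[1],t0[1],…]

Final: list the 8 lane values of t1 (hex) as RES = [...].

RES = [ 0xec  0xc8  0x96  0x61  0x9a  0x53  0x51  0x61 ]

  t0: c8 61 53 61 88 88 61 b4
  t1: ec c8 96 61 9a 53 51 61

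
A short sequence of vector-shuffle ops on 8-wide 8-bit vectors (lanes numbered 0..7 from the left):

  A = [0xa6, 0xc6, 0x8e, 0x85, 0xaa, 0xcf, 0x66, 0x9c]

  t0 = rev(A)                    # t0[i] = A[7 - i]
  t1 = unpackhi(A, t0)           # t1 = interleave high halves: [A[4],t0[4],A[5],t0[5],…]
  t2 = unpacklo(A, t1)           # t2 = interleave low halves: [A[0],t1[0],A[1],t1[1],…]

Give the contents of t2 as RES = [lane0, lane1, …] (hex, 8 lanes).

  t0: 9c 66 cf aa 85 8e c6 a6
  t1: aa 85 cf 8e 66 c6 9c a6
  t2: a6 aa c6 85 8e cf 85 8e

RES = [0xa6, 0xaa, 0xc6, 0x85, 0x8e, 0xcf, 0x85, 0x8e]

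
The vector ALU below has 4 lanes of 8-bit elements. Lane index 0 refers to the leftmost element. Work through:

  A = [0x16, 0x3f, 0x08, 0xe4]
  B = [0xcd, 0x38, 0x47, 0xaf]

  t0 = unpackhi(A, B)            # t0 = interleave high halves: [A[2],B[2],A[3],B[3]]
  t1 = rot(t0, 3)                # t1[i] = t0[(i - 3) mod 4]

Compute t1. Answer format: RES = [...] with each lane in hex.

t0 = [0x08, 0x47, 0xe4, 0xaf]
t1 = [0x47, 0xe4, 0xaf, 0x08]

RES = [0x47, 0xe4, 0xaf, 0x08]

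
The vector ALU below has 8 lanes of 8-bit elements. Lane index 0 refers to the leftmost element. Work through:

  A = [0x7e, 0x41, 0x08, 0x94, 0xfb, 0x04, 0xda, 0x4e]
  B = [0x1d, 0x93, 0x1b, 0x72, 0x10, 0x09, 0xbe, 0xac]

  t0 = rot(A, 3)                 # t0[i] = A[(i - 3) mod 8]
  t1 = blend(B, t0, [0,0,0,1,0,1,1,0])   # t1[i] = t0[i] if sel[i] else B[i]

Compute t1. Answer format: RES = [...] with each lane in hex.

RES = [ 0x1d  0x93  0x1b  0x7e  0x10  0x08  0x94  0xac ]

t0 = [0x04, 0xda, 0x4e, 0x7e, 0x41, 0x08, 0x94, 0xfb]
t1 = [0x1d, 0x93, 0x1b, 0x7e, 0x10, 0x08, 0x94, 0xac]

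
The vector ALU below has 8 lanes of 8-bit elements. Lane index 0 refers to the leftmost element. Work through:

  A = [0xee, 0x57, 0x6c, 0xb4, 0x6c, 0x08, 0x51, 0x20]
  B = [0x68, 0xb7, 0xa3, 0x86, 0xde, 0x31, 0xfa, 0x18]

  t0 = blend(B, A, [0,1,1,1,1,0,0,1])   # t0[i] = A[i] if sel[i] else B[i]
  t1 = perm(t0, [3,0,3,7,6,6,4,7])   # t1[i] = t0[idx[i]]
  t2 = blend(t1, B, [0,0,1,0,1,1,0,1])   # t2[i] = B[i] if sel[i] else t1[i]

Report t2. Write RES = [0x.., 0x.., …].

t0 = [0x68, 0x57, 0x6c, 0xb4, 0x6c, 0x31, 0xfa, 0x20]
t1 = [0xb4, 0x68, 0xb4, 0x20, 0xfa, 0xfa, 0x6c, 0x20]
t2 = [0xb4, 0x68, 0xa3, 0x20, 0xde, 0x31, 0x6c, 0x18]

RES = [ 0xb4  0x68  0xa3  0x20  0xde  0x31  0x6c  0x18 ]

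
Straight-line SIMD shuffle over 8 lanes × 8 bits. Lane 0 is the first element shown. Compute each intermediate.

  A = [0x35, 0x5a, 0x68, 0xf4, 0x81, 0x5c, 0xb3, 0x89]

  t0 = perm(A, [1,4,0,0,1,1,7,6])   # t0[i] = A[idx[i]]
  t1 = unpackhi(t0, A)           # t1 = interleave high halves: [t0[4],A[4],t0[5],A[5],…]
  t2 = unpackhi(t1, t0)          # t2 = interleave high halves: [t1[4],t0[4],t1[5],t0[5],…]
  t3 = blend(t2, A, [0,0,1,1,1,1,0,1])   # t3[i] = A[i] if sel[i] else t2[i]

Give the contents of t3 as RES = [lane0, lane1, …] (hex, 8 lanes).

  t0: 5a 81 35 35 5a 5a 89 b3
  t1: 5a 81 5a 5c 89 b3 b3 89
  t2: 89 5a b3 5a b3 89 89 b3
  t3: 89 5a 68 f4 81 5c 89 89

RES = [0x89, 0x5a, 0x68, 0xf4, 0x81, 0x5c, 0x89, 0x89]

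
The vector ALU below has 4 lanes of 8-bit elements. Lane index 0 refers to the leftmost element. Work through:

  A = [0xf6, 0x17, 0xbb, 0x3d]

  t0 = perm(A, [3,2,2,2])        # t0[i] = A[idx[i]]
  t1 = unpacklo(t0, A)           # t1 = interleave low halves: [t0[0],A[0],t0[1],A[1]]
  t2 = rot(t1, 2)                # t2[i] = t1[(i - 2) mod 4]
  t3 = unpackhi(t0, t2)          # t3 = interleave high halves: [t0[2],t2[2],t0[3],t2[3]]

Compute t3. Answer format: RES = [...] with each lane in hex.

RES = [ 0xbb  0x3d  0xbb  0xf6 ]

t0 = [0x3d, 0xbb, 0xbb, 0xbb]
t1 = [0x3d, 0xf6, 0xbb, 0x17]
t2 = [0xbb, 0x17, 0x3d, 0xf6]
t3 = [0xbb, 0x3d, 0xbb, 0xf6]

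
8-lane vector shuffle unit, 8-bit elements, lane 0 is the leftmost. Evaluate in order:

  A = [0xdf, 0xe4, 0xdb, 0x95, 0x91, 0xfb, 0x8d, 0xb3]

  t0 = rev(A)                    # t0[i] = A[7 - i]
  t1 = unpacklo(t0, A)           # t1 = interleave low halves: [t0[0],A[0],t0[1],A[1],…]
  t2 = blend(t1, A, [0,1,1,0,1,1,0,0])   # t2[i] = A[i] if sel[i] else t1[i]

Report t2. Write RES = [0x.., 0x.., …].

RES = [0xb3, 0xe4, 0xdb, 0xe4, 0x91, 0xfb, 0x91, 0x95]

  t0: b3 8d fb 91 95 db e4 df
  t1: b3 df 8d e4 fb db 91 95
  t2: b3 e4 db e4 91 fb 91 95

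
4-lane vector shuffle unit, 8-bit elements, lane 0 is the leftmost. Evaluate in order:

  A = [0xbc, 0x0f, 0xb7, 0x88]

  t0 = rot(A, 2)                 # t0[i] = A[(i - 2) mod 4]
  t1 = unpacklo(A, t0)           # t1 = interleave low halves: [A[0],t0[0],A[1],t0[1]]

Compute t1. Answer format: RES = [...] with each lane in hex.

RES = [ 0xbc  0xb7  0x0f  0x88 ]

  t0: b7 88 bc 0f
  t1: bc b7 0f 88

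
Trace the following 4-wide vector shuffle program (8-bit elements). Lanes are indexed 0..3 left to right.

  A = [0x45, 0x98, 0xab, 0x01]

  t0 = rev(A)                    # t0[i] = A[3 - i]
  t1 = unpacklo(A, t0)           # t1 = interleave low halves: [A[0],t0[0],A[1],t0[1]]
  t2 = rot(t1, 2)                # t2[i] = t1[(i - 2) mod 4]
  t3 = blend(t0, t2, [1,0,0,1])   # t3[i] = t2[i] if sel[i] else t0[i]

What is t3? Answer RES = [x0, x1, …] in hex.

→ t0 |01|ab|98|45|
→ t1 |45|01|98|ab|
→ t2 |98|ab|45|01|
→ t3 |98|ab|98|01|

RES = [0x98, 0xab, 0x98, 0x01]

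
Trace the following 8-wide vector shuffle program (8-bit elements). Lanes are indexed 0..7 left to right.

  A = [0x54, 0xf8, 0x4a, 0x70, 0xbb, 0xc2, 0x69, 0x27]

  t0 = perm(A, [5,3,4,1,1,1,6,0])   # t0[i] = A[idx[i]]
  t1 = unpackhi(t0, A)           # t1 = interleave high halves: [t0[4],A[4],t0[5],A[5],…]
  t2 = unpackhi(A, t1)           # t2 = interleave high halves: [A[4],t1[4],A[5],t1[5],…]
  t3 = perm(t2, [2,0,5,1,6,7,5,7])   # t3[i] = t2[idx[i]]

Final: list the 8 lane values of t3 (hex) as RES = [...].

→ t0 |c2|70|bb|f8|f8|f8|69|54|
→ t1 |f8|bb|f8|c2|69|69|54|27|
→ t2 |bb|69|c2|69|69|54|27|27|
→ t3 |c2|bb|54|69|27|27|54|27|

RES = [ 0xc2  0xbb  0x54  0x69  0x27  0x27  0x54  0x27 ]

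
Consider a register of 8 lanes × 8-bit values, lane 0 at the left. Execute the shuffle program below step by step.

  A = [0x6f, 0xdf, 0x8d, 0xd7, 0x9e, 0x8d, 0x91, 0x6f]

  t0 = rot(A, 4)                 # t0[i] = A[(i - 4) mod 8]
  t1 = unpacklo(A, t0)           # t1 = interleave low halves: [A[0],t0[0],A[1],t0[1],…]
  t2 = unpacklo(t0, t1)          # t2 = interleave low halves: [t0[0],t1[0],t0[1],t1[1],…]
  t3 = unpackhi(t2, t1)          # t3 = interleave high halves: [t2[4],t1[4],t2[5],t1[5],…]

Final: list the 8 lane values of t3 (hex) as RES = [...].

→ t0 |9e|8d|91|6f|6f|df|8d|d7|
→ t1 |6f|9e|df|8d|8d|91|d7|6f|
→ t2 |9e|6f|8d|9e|91|df|6f|8d|
→ t3 |91|8d|df|91|6f|d7|8d|6f|

RES = [0x91, 0x8d, 0xdf, 0x91, 0x6f, 0xd7, 0x8d, 0x6f]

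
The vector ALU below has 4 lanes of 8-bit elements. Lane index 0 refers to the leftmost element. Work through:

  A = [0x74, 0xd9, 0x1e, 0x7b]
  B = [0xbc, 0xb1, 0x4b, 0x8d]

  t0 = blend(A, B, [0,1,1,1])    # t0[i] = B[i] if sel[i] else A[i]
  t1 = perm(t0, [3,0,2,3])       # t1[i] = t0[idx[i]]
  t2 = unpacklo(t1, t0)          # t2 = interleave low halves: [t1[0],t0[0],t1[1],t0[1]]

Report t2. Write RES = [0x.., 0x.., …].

→ t0 |74|b1|4b|8d|
→ t1 |8d|74|4b|8d|
→ t2 |8d|74|74|b1|

RES = [0x8d, 0x74, 0x74, 0xb1]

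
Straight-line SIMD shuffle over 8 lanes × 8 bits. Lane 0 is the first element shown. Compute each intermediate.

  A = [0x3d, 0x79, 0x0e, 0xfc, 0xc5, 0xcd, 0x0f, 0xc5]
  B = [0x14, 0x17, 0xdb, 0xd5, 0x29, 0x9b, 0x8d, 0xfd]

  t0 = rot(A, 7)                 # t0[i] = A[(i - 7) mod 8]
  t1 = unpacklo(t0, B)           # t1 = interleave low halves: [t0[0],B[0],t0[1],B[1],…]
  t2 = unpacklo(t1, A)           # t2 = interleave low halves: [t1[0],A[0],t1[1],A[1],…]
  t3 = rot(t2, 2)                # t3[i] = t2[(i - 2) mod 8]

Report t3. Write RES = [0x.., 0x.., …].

  t0: 79 0e fc c5 cd 0f c5 3d
  t1: 79 14 0e 17 fc db c5 d5
  t2: 79 3d 14 79 0e 0e 17 fc
  t3: 17 fc 79 3d 14 79 0e 0e

RES = [0x17, 0xfc, 0x79, 0x3d, 0x14, 0x79, 0x0e, 0x0e]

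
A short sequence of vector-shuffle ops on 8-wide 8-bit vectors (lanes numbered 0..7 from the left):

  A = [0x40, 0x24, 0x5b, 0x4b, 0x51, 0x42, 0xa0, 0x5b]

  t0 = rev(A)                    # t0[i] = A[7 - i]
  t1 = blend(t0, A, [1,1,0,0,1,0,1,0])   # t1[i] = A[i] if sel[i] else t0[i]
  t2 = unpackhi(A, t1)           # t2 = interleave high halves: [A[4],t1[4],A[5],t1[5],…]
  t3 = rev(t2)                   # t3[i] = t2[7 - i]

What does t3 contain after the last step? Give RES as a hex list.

RES = [ 0x40  0x5b  0xa0  0xa0  0x5b  0x42  0x51  0x51 ]

t0 = [0x5b, 0xa0, 0x42, 0x51, 0x4b, 0x5b, 0x24, 0x40]
t1 = [0x40, 0x24, 0x42, 0x51, 0x51, 0x5b, 0xa0, 0x40]
t2 = [0x51, 0x51, 0x42, 0x5b, 0xa0, 0xa0, 0x5b, 0x40]
t3 = [0x40, 0x5b, 0xa0, 0xa0, 0x5b, 0x42, 0x51, 0x51]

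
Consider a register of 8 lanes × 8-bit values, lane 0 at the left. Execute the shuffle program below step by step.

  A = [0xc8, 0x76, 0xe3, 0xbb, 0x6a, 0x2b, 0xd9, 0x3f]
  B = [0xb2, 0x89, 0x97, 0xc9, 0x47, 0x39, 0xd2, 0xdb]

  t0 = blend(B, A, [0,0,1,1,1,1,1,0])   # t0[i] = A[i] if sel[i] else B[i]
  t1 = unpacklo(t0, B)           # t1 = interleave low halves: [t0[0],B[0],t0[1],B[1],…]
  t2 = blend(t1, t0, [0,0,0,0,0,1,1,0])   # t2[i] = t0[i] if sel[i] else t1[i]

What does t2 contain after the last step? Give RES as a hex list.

RES = [ 0xb2  0xb2  0x89  0x89  0xe3  0x2b  0xd9  0xc9 ]

→ t0 |b2|89|e3|bb|6a|2b|d9|db|
→ t1 |b2|b2|89|89|e3|97|bb|c9|
→ t2 |b2|b2|89|89|e3|2b|d9|c9|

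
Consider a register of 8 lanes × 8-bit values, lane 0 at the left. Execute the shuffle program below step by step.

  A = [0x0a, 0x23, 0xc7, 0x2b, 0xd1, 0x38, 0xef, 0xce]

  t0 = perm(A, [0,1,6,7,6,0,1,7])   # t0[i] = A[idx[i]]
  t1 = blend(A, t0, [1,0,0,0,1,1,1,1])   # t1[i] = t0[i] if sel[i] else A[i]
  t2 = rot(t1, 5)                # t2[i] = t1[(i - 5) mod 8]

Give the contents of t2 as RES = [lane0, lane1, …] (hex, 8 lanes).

RES = [0x2b, 0xef, 0x0a, 0x23, 0xce, 0x0a, 0x23, 0xc7]

  t0: 0a 23 ef ce ef 0a 23 ce
  t1: 0a 23 c7 2b ef 0a 23 ce
  t2: 2b ef 0a 23 ce 0a 23 c7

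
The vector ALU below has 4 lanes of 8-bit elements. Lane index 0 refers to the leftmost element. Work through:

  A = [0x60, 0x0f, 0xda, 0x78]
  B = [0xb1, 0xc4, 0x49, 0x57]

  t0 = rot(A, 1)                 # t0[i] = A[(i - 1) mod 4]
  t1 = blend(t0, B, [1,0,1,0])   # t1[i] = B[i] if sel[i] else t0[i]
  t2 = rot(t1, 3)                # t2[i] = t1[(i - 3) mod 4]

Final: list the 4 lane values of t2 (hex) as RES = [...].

RES = [ 0x60  0x49  0xda  0xb1 ]

t0 = [0x78, 0x60, 0x0f, 0xda]
t1 = [0xb1, 0x60, 0x49, 0xda]
t2 = [0x60, 0x49, 0xda, 0xb1]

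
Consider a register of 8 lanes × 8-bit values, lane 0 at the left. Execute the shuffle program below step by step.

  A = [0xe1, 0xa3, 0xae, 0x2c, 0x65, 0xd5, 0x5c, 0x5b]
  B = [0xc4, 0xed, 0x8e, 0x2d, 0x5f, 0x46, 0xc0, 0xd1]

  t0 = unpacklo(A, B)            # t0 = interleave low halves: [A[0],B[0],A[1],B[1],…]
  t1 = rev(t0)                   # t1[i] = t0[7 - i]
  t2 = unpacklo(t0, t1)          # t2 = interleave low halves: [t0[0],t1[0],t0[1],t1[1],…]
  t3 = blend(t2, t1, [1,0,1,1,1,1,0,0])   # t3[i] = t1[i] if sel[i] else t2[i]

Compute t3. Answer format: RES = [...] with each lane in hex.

t0 = [0xe1, 0xc4, 0xa3, 0xed, 0xae, 0x8e, 0x2c, 0x2d]
t1 = [0x2d, 0x2c, 0x8e, 0xae, 0xed, 0xa3, 0xc4, 0xe1]
t2 = [0xe1, 0x2d, 0xc4, 0x2c, 0xa3, 0x8e, 0xed, 0xae]
t3 = [0x2d, 0x2d, 0x8e, 0xae, 0xed, 0xa3, 0xed, 0xae]

RES = [0x2d, 0x2d, 0x8e, 0xae, 0xed, 0xa3, 0xed, 0xae]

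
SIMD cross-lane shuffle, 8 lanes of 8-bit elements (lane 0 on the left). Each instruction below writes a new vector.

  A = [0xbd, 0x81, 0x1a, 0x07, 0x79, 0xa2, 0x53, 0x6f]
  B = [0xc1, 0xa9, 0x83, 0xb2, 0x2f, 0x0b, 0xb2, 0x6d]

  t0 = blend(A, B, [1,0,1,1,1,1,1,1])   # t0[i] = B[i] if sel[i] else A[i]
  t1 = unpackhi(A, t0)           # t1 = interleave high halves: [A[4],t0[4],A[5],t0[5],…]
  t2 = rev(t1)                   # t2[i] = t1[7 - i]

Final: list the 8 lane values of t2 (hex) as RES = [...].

RES = [0x6d, 0x6f, 0xb2, 0x53, 0x0b, 0xa2, 0x2f, 0x79]

→ t0 |c1|81|83|b2|2f|0b|b2|6d|
→ t1 |79|2f|a2|0b|53|b2|6f|6d|
→ t2 |6d|6f|b2|53|0b|a2|2f|79|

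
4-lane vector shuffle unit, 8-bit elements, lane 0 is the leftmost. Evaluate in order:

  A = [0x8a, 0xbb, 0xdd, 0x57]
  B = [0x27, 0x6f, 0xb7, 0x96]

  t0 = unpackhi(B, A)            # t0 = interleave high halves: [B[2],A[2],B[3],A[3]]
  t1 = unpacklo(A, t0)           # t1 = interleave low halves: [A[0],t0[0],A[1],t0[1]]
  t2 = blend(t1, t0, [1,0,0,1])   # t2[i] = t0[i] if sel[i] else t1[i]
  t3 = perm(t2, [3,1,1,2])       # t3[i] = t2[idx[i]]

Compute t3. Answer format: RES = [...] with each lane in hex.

RES = [ 0x57  0xb7  0xb7  0xbb ]

t0 = [0xb7, 0xdd, 0x96, 0x57]
t1 = [0x8a, 0xb7, 0xbb, 0xdd]
t2 = [0xb7, 0xb7, 0xbb, 0x57]
t3 = [0x57, 0xb7, 0xb7, 0xbb]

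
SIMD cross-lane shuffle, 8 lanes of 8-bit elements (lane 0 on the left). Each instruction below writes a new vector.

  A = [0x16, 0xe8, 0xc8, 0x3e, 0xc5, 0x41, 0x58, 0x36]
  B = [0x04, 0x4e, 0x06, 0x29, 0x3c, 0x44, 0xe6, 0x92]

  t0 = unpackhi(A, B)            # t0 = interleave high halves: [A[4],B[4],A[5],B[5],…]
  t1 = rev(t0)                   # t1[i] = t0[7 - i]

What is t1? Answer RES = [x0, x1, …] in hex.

  t0: c5 3c 41 44 58 e6 36 92
  t1: 92 36 e6 58 44 41 3c c5

RES = [0x92, 0x36, 0xe6, 0x58, 0x44, 0x41, 0x3c, 0xc5]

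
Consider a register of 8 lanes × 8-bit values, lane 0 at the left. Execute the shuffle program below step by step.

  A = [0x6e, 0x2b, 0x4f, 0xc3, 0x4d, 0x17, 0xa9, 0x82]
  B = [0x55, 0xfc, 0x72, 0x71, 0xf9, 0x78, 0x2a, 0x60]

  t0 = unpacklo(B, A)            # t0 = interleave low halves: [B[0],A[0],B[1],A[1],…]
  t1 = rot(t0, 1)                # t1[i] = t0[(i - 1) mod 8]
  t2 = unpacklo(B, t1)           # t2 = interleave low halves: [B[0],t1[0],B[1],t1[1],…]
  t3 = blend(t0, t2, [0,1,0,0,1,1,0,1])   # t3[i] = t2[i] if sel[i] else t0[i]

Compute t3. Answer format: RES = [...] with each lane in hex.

  t0: 55 6e fc 2b 72 4f 71 c3
  t1: c3 55 6e fc 2b 72 4f 71
  t2: 55 c3 fc 55 72 6e 71 fc
  t3: 55 c3 fc 2b 72 6e 71 fc

RES = [ 0x55  0xc3  0xfc  0x2b  0x72  0x6e  0x71  0xfc ]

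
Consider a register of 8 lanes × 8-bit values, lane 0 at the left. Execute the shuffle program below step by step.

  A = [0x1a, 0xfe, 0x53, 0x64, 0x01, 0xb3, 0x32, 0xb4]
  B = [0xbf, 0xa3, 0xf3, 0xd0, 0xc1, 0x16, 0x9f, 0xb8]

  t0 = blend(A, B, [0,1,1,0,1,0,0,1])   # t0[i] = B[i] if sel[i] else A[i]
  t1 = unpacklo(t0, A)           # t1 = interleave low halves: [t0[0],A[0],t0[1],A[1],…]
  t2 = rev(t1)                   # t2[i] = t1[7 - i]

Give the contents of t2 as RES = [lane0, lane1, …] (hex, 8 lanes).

RES = [ 0x64  0x64  0x53  0xf3  0xfe  0xa3  0x1a  0x1a ]

  t0: 1a a3 f3 64 c1 b3 32 b8
  t1: 1a 1a a3 fe f3 53 64 64
  t2: 64 64 53 f3 fe a3 1a 1a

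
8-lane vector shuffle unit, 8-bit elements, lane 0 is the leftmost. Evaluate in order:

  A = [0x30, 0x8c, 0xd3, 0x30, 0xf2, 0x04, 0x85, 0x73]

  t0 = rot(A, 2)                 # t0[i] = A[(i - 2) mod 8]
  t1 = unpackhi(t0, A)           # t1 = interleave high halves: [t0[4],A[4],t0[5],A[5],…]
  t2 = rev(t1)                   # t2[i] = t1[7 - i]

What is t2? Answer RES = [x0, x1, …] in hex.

→ t0 |85|73|30|8c|d3|30|f2|04|
→ t1 |d3|f2|30|04|f2|85|04|73|
→ t2 |73|04|85|f2|04|30|f2|d3|

RES = [0x73, 0x04, 0x85, 0xf2, 0x04, 0x30, 0xf2, 0xd3]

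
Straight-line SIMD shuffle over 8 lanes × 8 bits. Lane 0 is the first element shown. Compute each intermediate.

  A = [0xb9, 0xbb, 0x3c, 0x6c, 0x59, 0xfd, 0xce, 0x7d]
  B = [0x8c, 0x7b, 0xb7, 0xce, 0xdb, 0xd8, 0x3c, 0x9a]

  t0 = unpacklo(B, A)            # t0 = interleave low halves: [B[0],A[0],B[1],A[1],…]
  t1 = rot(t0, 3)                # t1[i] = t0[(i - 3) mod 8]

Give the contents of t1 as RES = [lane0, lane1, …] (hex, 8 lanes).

→ t0 |8c|b9|7b|bb|b7|3c|ce|6c|
→ t1 |3c|ce|6c|8c|b9|7b|bb|b7|

RES = [ 0x3c  0xce  0x6c  0x8c  0xb9  0x7b  0xbb  0xb7 ]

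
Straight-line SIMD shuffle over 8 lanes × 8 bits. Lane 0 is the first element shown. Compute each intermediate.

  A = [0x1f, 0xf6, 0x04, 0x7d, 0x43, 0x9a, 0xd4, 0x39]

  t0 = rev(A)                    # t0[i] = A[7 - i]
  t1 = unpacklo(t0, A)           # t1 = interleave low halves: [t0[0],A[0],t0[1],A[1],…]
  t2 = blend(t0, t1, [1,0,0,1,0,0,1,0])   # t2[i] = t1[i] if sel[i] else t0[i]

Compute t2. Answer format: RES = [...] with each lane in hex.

RES = [ 0x39  0xd4  0x9a  0xf6  0x7d  0x04  0x43  0x1f ]

t0 = [0x39, 0xd4, 0x9a, 0x43, 0x7d, 0x04, 0xf6, 0x1f]
t1 = [0x39, 0x1f, 0xd4, 0xf6, 0x9a, 0x04, 0x43, 0x7d]
t2 = [0x39, 0xd4, 0x9a, 0xf6, 0x7d, 0x04, 0x43, 0x1f]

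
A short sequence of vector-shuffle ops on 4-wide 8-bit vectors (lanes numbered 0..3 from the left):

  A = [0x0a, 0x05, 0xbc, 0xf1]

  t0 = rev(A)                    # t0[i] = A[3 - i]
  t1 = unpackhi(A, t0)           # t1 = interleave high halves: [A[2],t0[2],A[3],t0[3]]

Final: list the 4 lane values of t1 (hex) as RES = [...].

RES = [ 0xbc  0x05  0xf1  0x0a ]

t0 = [0xf1, 0xbc, 0x05, 0x0a]
t1 = [0xbc, 0x05, 0xf1, 0x0a]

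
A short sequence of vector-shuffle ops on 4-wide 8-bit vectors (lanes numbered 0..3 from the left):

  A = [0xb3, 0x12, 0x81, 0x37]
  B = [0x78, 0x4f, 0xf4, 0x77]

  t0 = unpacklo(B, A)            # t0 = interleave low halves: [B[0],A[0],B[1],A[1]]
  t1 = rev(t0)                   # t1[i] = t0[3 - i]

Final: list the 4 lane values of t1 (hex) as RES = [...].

→ t0 |78|b3|4f|12|
→ t1 |12|4f|b3|78|

RES = [0x12, 0x4f, 0xb3, 0x78]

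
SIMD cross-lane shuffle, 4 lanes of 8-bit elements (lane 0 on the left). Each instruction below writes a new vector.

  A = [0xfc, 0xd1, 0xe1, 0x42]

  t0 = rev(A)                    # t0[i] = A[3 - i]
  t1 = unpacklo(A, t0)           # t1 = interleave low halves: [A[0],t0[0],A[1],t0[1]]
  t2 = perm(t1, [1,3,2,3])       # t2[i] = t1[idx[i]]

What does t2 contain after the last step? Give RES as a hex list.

RES = [0x42, 0xe1, 0xd1, 0xe1]

t0 = [0x42, 0xe1, 0xd1, 0xfc]
t1 = [0xfc, 0x42, 0xd1, 0xe1]
t2 = [0x42, 0xe1, 0xd1, 0xe1]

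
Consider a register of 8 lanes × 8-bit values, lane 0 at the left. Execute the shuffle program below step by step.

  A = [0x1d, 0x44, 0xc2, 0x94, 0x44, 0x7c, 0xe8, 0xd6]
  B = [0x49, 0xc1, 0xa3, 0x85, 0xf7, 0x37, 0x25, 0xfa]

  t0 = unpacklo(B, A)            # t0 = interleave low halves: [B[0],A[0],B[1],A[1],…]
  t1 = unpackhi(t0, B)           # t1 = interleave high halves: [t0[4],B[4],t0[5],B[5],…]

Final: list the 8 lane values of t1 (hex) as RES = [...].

→ t0 |49|1d|c1|44|a3|c2|85|94|
→ t1 |a3|f7|c2|37|85|25|94|fa|

RES = [0xa3, 0xf7, 0xc2, 0x37, 0x85, 0x25, 0x94, 0xfa]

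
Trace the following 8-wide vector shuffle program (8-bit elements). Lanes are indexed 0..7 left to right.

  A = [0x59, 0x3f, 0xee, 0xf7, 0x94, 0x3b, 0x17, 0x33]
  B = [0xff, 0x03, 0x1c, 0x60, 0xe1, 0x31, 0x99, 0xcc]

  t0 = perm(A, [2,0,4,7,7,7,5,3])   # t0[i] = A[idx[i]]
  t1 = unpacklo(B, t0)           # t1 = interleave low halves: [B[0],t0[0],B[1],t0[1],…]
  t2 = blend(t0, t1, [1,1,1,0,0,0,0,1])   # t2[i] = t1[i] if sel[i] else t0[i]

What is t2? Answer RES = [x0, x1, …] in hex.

RES = [0xff, 0xee, 0x03, 0x33, 0x33, 0x33, 0x3b, 0x33]

t0 = [0xee, 0x59, 0x94, 0x33, 0x33, 0x33, 0x3b, 0xf7]
t1 = [0xff, 0xee, 0x03, 0x59, 0x1c, 0x94, 0x60, 0x33]
t2 = [0xff, 0xee, 0x03, 0x33, 0x33, 0x33, 0x3b, 0x33]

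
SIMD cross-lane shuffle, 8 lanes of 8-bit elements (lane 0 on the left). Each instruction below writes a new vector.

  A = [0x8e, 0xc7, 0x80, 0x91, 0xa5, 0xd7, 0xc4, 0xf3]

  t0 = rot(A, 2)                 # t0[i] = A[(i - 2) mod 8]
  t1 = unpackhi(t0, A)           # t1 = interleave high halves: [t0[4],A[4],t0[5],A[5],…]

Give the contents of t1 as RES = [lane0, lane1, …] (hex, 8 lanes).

RES = [0x80, 0xa5, 0x91, 0xd7, 0xa5, 0xc4, 0xd7, 0xf3]

→ t0 |c4|f3|8e|c7|80|91|a5|d7|
→ t1 |80|a5|91|d7|a5|c4|d7|f3|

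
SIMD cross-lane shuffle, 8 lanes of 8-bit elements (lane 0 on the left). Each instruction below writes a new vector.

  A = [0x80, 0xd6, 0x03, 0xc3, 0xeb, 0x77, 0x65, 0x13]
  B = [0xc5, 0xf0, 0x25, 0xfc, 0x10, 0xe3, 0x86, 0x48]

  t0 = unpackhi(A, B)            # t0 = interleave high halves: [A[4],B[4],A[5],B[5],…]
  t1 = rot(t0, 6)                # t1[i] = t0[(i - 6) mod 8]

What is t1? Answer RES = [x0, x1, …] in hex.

t0 = [0xeb, 0x10, 0x77, 0xe3, 0x65, 0x86, 0x13, 0x48]
t1 = [0x77, 0xe3, 0x65, 0x86, 0x13, 0x48, 0xeb, 0x10]

RES = [ 0x77  0xe3  0x65  0x86  0x13  0x48  0xeb  0x10 ]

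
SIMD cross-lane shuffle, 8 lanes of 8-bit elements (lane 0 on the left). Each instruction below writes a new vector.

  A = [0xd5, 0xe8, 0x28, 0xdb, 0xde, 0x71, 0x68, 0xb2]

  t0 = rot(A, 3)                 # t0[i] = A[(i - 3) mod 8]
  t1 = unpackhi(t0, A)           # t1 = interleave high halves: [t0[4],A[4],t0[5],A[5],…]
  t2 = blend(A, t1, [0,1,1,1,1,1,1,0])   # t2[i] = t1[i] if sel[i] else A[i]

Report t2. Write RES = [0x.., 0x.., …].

→ t0 |71|68|b2|d5|e8|28|db|de|
→ t1 |e8|de|28|71|db|68|de|b2|
→ t2 |d5|de|28|71|db|68|de|b2|

RES = [ 0xd5  0xde  0x28  0x71  0xdb  0x68  0xde  0xb2 ]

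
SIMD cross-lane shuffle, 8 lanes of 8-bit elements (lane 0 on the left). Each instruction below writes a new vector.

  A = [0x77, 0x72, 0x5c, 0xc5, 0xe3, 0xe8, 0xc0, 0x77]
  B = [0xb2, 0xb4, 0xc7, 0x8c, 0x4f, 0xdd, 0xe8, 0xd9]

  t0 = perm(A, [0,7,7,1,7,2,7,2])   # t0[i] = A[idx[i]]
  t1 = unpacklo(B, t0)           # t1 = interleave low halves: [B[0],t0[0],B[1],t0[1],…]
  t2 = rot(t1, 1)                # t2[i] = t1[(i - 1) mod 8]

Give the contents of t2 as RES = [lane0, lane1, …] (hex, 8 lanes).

→ t0 |77|77|77|72|77|5c|77|5c|
→ t1 |b2|77|b4|77|c7|77|8c|72|
→ t2 |72|b2|77|b4|77|c7|77|8c|

RES = [0x72, 0xb2, 0x77, 0xb4, 0x77, 0xc7, 0x77, 0x8c]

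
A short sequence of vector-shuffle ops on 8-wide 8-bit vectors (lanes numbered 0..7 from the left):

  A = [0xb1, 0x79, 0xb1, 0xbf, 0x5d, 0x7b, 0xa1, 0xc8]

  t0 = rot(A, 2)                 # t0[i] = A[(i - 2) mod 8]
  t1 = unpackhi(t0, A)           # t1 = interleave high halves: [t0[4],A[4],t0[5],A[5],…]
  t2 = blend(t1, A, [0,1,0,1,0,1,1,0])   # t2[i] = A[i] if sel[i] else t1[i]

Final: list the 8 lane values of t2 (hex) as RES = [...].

RES = [ 0xb1  0x79  0xbf  0xbf  0x5d  0x7b  0xa1  0xc8 ]

t0 = [0xa1, 0xc8, 0xb1, 0x79, 0xb1, 0xbf, 0x5d, 0x7b]
t1 = [0xb1, 0x5d, 0xbf, 0x7b, 0x5d, 0xa1, 0x7b, 0xc8]
t2 = [0xb1, 0x79, 0xbf, 0xbf, 0x5d, 0x7b, 0xa1, 0xc8]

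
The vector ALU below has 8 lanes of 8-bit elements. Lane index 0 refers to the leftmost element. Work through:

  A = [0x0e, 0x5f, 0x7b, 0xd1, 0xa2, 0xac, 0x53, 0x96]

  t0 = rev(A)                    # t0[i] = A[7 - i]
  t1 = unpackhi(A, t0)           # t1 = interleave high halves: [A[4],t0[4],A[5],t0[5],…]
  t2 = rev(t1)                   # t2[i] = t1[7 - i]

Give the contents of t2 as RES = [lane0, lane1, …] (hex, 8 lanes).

RES = [ 0x0e  0x96  0x5f  0x53  0x7b  0xac  0xd1  0xa2 ]

→ t0 |96|53|ac|a2|d1|7b|5f|0e|
→ t1 |a2|d1|ac|7b|53|5f|96|0e|
→ t2 |0e|96|5f|53|7b|ac|d1|a2|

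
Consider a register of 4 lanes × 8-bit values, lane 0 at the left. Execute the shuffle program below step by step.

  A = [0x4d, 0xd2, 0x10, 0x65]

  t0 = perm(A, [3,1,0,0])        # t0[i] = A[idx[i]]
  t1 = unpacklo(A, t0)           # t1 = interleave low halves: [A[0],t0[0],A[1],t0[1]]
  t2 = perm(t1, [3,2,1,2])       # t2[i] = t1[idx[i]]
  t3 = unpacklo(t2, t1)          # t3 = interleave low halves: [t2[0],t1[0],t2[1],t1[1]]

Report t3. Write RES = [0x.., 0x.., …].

→ t0 |65|d2|4d|4d|
→ t1 |4d|65|d2|d2|
→ t2 |d2|d2|65|d2|
→ t3 |d2|4d|d2|65|

RES = [ 0xd2  0x4d  0xd2  0x65 ]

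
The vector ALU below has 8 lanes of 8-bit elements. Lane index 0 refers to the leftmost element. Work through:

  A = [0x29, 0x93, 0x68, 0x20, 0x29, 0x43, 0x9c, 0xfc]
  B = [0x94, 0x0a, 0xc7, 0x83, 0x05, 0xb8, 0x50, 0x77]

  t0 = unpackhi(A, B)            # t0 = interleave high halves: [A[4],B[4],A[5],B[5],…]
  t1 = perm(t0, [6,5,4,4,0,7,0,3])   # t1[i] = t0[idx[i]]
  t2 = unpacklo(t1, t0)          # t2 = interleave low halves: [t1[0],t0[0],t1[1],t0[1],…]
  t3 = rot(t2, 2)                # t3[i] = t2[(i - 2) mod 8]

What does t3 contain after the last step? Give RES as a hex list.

t0 = [0x29, 0x05, 0x43, 0xb8, 0x9c, 0x50, 0xfc, 0x77]
t1 = [0xfc, 0x50, 0x9c, 0x9c, 0x29, 0x77, 0x29, 0xb8]
t2 = [0xfc, 0x29, 0x50, 0x05, 0x9c, 0x43, 0x9c, 0xb8]
t3 = [0x9c, 0xb8, 0xfc, 0x29, 0x50, 0x05, 0x9c, 0x43]

RES = [0x9c, 0xb8, 0xfc, 0x29, 0x50, 0x05, 0x9c, 0x43]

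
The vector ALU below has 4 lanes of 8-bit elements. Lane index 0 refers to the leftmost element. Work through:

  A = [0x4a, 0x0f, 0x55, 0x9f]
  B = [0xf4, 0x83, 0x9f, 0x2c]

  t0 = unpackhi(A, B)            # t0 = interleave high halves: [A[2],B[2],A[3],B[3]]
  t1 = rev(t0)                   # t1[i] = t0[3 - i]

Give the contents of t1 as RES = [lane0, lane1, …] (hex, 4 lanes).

  t0: 55 9f 9f 2c
  t1: 2c 9f 9f 55

RES = [ 0x2c  0x9f  0x9f  0x55 ]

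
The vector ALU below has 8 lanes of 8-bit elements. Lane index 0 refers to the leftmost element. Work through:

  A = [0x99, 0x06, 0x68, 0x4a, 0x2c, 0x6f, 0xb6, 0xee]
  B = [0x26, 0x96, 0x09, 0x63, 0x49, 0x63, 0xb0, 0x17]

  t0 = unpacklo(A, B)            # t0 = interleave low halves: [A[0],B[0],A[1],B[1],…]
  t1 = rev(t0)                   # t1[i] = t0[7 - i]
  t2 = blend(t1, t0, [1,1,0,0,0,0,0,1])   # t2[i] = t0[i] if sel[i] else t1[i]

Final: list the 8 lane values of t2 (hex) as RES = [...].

→ t0 |99|26|06|96|68|09|4a|63|
→ t1 |63|4a|09|68|96|06|26|99|
→ t2 |99|26|09|68|96|06|26|63|

RES = [ 0x99  0x26  0x09  0x68  0x96  0x06  0x26  0x63 ]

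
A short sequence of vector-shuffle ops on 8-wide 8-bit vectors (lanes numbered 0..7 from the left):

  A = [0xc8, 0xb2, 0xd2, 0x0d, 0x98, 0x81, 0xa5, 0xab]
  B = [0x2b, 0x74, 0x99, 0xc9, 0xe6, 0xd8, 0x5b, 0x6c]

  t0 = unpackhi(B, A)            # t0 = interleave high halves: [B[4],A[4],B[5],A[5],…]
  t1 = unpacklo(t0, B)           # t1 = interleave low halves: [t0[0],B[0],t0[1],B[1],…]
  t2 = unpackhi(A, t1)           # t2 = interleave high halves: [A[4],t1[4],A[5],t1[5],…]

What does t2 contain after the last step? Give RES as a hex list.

t0 = [0xe6, 0x98, 0xd8, 0x81, 0x5b, 0xa5, 0x6c, 0xab]
t1 = [0xe6, 0x2b, 0x98, 0x74, 0xd8, 0x99, 0x81, 0xc9]
t2 = [0x98, 0xd8, 0x81, 0x99, 0xa5, 0x81, 0xab, 0xc9]

RES = [0x98, 0xd8, 0x81, 0x99, 0xa5, 0x81, 0xab, 0xc9]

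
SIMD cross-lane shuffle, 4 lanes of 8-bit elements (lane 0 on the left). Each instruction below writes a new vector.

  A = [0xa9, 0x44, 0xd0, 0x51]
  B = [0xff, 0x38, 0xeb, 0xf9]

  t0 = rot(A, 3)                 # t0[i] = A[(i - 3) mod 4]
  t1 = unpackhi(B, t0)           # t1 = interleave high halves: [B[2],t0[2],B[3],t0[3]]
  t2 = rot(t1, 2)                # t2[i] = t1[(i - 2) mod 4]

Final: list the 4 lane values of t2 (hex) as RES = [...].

→ t0 |44|d0|51|a9|
→ t1 |eb|51|f9|a9|
→ t2 |f9|a9|eb|51|

RES = [0xf9, 0xa9, 0xeb, 0x51]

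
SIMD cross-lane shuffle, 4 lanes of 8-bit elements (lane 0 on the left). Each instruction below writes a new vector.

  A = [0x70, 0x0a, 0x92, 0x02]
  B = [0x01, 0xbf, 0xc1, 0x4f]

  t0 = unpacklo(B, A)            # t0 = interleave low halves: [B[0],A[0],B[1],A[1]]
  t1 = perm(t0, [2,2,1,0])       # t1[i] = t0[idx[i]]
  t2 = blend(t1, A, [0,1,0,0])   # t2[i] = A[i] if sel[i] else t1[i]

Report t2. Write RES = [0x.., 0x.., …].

  t0: 01 70 bf 0a
  t1: bf bf 70 01
  t2: bf 0a 70 01

RES = [ 0xbf  0x0a  0x70  0x01 ]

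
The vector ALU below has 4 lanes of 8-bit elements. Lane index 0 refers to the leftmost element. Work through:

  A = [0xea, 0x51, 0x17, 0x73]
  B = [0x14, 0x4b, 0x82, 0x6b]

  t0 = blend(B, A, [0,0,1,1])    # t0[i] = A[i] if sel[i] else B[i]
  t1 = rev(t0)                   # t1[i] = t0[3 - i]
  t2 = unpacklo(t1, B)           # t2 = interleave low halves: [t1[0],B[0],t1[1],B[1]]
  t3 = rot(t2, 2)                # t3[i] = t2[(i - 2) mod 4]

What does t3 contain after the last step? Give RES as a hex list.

RES = [0x17, 0x4b, 0x73, 0x14]

  t0: 14 4b 17 73
  t1: 73 17 4b 14
  t2: 73 14 17 4b
  t3: 17 4b 73 14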